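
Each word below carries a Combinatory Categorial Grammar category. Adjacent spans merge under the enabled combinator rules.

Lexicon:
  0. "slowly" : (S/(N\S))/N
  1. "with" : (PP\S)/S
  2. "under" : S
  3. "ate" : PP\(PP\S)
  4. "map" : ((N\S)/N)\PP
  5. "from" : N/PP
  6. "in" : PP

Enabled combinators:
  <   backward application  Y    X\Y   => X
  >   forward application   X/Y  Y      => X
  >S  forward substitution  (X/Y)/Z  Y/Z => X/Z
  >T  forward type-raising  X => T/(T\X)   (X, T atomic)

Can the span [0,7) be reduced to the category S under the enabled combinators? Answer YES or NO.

YES

[0,7] S   >
  [0,5] S/N   >S
    [0,1] "slowly" : (S/(N\S))/N
    [1,5] (N\S)/N   <
      [1,4] PP   <
        [1,3] PP\S   >
          [1,2] "with" : (PP\S)/S
          [2,3] "under" : S
        [3,4] "ate" : PP\(PP\S)
      [4,5] "map" : ((N\S)/N)\PP
  [5,7] N   >
    [5,6] "from" : N/PP
    [6,7] "in" : PP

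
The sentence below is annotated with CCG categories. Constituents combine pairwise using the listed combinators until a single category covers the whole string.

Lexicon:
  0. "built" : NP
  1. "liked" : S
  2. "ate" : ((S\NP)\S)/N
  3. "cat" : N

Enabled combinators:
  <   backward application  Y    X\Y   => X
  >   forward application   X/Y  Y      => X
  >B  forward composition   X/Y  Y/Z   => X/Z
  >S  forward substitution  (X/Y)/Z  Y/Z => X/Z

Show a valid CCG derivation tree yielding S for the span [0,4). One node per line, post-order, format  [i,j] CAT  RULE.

[0,1] NP  lex  "built"
[1,2] S  lex  "liked"
[2,3] ((S\NP)\S)/N  lex  "ate"
[3,4] N  lex  "cat"
[2,4] (S\NP)\S  >  k=3
[1,4] S\NP  <  k=2
[0,4] S  <  k=1

[0,4] S   <
  [0,1] "built" : NP
  [1,4] S\NP   <
    [1,2] "liked" : S
    [2,4] (S\NP)\S   >
      [2,3] "ate" : ((S\NP)\S)/N
      [3,4] "cat" : N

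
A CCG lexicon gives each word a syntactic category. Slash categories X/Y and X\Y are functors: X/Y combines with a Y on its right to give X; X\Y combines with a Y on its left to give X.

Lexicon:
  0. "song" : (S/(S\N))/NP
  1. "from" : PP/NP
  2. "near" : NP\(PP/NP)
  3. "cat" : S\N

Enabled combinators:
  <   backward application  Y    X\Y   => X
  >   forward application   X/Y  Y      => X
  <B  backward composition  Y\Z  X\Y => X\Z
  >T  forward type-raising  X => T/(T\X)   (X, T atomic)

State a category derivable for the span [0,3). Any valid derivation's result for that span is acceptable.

[0,4] S   >
  [0,3] S/(S\N)   >
    [0,1] "song" : (S/(S\N))/NP
    [1,3] NP   <
      [1,2] "from" : PP/NP
      [2,3] "near" : NP\(PP/NP)
  [3,4] "cat" : S\N

S/(S\N)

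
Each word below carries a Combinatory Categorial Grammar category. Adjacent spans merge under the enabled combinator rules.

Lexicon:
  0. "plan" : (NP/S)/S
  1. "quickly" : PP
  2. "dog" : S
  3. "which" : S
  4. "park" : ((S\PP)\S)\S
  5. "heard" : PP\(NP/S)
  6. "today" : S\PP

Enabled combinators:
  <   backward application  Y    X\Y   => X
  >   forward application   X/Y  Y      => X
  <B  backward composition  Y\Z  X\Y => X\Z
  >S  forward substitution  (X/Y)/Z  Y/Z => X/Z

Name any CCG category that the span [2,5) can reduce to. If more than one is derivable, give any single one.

[0,7] S   <
  [0,6] PP   <
    [0,5] NP/S   >
      [0,1] "plan" : (NP/S)/S
      [1,5] S   <
        [1,2] "quickly" : PP
        [2,5] S\PP   <
          [2,3] "dog" : S
          [3,5] (S\PP)\S   <
            [3,4] "which" : S
            [4,5] "park" : ((S\PP)\S)\S
    [5,6] "heard" : PP\(NP/S)
  [6,7] "today" : S\PP

S\PP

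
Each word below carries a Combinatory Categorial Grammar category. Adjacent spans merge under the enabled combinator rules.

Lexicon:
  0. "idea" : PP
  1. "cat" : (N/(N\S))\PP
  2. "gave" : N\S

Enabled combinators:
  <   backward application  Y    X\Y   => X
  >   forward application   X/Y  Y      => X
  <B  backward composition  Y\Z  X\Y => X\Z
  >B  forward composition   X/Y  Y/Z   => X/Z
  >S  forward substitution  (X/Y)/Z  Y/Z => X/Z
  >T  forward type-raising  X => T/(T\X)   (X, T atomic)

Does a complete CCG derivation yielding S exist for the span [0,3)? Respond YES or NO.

NO

PP (N/(N\S))\PP N\S
CKY chart[0,3] = {N, N/(N\N), NP/(NP\N), PP/(PP\N), S/(S\N)}; S ∉ chart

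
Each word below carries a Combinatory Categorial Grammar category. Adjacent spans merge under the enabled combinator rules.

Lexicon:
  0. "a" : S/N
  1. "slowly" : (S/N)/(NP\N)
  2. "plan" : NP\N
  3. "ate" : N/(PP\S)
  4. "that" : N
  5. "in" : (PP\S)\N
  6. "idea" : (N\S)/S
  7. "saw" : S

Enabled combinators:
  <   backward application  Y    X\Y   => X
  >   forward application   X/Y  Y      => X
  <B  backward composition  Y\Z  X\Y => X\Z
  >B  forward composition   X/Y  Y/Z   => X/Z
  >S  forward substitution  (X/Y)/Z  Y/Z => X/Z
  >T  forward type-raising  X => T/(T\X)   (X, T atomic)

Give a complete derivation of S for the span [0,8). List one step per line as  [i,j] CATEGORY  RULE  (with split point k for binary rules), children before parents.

[0,8] S   >
  [0,1] "a" : S/N
  [1,8] N   <
    [1,6] S   >
      [1,3] S/N   >
        [1,2] "slowly" : (S/N)/(NP\N)
        [2,3] "plan" : NP\N
      [3,6] N   >
        [3,4] "ate" : N/(PP\S)
        [4,6] PP\S   <
          [4,5] "that" : N
          [5,6] "in" : (PP\S)\N
    [6,8] N\S   >
      [6,7] "idea" : (N\S)/S
      [7,8] "saw" : S

[0,1] S/N  lex  "a"
[1,2] (S/N)/(NP\N)  lex  "slowly"
[2,3] NP\N  lex  "plan"
[1,3] S/N  >  k=2
[3,4] N/(PP\S)  lex  "ate"
[4,5] N  lex  "that"
[5,6] (PP\S)\N  lex  "in"
[4,6] PP\S  <  k=5
[3,6] N  >  k=4
[1,6] S  >  k=3
[6,7] (N\S)/S  lex  "idea"
[7,8] S  lex  "saw"
[6,8] N\S  >  k=7
[1,8] N  <  k=6
[0,8] S  >  k=1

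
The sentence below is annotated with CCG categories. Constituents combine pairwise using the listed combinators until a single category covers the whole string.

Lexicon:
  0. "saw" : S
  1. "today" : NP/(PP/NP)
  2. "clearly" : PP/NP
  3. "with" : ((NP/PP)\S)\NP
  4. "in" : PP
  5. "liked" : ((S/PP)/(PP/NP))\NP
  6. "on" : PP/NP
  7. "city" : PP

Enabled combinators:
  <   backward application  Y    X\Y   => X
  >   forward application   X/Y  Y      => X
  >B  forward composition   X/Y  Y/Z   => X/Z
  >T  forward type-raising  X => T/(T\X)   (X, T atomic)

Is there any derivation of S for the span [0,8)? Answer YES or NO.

[0,8] S   >
  [0,7] S/PP   >
    [0,6] (S/PP)/(PP/NP)   <
      [0,5] NP   >
        [0,4] NP/PP   <
          [0,1] "saw" : S
          [1,4] (NP/PP)\S   <
            [1,3] NP   >
              [1,2] "today" : NP/(PP/NP)
              [2,3] "clearly" : PP/NP
            [3,4] "with" : ((NP/PP)\S)\NP
        [4,5] "in" : PP
      [5,6] "liked" : ((S/PP)/(PP/NP))\NP
    [6,7] "on" : PP/NP
  [7,8] "city" : PP

YES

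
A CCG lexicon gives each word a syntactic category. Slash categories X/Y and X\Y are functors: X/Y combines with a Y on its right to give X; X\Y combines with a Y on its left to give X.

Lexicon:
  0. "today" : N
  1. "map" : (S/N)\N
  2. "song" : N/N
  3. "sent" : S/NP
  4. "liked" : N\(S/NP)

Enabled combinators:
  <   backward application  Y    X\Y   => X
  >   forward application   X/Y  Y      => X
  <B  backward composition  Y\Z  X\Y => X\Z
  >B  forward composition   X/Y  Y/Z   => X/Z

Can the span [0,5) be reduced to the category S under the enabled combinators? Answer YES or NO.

YES

[0,5] S   >
  [0,3] S/N   >B
    [0,2] S/N   <
      [0,1] "today" : N
      [1,2] "map" : (S/N)\N
    [2,3] "song" : N/N
  [3,5] N   <
    [3,4] "sent" : S/NP
    [4,5] "liked" : N\(S/NP)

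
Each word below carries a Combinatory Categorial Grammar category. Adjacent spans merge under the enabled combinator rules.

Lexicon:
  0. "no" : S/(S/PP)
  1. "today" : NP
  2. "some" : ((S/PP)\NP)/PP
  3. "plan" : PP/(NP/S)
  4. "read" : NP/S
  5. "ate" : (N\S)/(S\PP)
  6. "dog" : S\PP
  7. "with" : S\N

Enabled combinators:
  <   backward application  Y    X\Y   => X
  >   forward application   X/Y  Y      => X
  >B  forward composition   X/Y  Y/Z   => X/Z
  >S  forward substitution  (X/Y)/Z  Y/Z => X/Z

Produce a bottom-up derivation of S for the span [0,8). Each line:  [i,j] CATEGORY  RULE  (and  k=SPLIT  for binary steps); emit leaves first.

[0,8] S   <
  [0,7] N   <
    [0,5] S   >
      [0,1] "no" : S/(S/PP)
      [1,5] S/PP   <
        [1,2] "today" : NP
        [2,5] (S/PP)\NP   >
          [2,3] "some" : ((S/PP)\NP)/PP
          [3,5] PP   >
            [3,4] "plan" : PP/(NP/S)
            [4,5] "read" : NP/S
    [5,7] N\S   >
      [5,6] "ate" : (N\S)/(S\PP)
      [6,7] "dog" : S\PP
  [7,8] "with" : S\N

[0,1] S/(S/PP)  lex  "no"
[1,2] NP  lex  "today"
[2,3] ((S/PP)\NP)/PP  lex  "some"
[3,4] PP/(NP/S)  lex  "plan"
[4,5] NP/S  lex  "read"
[3,5] PP  >  k=4
[2,5] (S/PP)\NP  >  k=3
[1,5] S/PP  <  k=2
[0,5] S  >  k=1
[5,6] (N\S)/(S\PP)  lex  "ate"
[6,7] S\PP  lex  "dog"
[5,7] N\S  >  k=6
[0,7] N  <  k=5
[7,8] S\N  lex  "with"
[0,8] S  <  k=7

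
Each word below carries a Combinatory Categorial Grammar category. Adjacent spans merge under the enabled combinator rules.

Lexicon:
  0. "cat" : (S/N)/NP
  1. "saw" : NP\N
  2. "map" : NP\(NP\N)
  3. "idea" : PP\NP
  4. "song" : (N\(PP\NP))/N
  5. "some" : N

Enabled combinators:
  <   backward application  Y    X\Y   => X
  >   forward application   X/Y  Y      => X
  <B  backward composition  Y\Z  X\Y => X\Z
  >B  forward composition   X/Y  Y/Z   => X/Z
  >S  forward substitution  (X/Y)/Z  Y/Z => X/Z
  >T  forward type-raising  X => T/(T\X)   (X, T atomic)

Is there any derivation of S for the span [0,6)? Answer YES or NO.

[0,6] S   >
  [0,3] S/N   >
    [0,1] "cat" : (S/N)/NP
    [1,3] NP   <
      [1,2] "saw" : NP\N
      [2,3] "map" : NP\(NP\N)
  [3,6] N   <
    [3,4] "idea" : PP\NP
    [4,6] N\(PP\NP)   >
      [4,5] "song" : (N\(PP\NP))/N
      [5,6] "some" : N

YES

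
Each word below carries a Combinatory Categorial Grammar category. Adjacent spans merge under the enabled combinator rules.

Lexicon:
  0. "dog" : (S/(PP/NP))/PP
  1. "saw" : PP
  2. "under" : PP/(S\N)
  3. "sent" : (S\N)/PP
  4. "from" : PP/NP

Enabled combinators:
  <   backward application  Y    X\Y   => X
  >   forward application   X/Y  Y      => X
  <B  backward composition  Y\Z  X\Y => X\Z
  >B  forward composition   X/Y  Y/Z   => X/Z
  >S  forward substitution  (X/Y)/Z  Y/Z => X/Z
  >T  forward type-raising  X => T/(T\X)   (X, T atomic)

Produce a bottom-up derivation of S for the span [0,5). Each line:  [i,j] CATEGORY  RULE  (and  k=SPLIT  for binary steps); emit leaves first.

[0,1] (S/(PP/NP))/PP  lex  "dog"
[1,2] PP  lex  "saw"
[0,2] S/(PP/NP)  >  k=1
[2,3] PP/(S\N)  lex  "under"
[3,4] (S\N)/PP  lex  "sent"
[2,4] PP/PP  >B  k=3
[4,5] PP/NP  lex  "from"
[2,5] PP/NP  >B  k=4
[0,5] S  >  k=2

[0,5] S   >
  [0,2] S/(PP/NP)   >
    [0,1] "dog" : (S/(PP/NP))/PP
    [1,2] "saw" : PP
  [2,5] PP/NP   >B
    [2,4] PP/PP   >B
      [2,3] "under" : PP/(S\N)
      [3,4] "sent" : (S\N)/PP
    [4,5] "from" : PP/NP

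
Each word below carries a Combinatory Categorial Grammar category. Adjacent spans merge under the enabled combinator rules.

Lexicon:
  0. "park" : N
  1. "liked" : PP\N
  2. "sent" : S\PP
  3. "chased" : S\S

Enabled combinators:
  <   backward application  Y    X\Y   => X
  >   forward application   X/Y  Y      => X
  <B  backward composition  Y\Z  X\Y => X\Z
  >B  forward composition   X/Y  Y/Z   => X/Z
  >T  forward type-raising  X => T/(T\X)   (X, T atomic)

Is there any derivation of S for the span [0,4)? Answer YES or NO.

[0,4] S   <
  [0,2] PP   <
    [0,1] "park" : N
    [1,2] "liked" : PP\N
  [2,4] S\PP   <B
    [2,3] "sent" : S\PP
    [3,4] "chased" : S\S

YES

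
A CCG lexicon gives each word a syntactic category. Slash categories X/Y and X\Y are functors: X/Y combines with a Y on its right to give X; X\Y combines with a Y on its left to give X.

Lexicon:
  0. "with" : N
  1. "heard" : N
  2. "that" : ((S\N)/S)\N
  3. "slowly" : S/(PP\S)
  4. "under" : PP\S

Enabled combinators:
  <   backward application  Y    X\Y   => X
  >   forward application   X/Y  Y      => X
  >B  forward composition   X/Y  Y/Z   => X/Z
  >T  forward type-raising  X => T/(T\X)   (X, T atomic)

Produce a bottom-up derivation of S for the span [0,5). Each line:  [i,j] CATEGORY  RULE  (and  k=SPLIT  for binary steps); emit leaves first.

[0,1] N  lex  "with"
[1,2] N  lex  "heard"
[2,3] ((S\N)/S)\N  lex  "that"
[1,3] (S\N)/S  <  k=2
[3,4] S/(PP\S)  lex  "slowly"
[4,5] PP\S  lex  "under"
[3,5] S  >  k=4
[1,5] S\N  >  k=3
[0,5] S  <  k=1

[0,5] S   <
  [0,1] "with" : N
  [1,5] S\N   >
    [1,3] (S\N)/S   <
      [1,2] "heard" : N
      [2,3] "that" : ((S\N)/S)\N
    [3,5] S   >
      [3,4] "slowly" : S/(PP\S)
      [4,5] "under" : PP\S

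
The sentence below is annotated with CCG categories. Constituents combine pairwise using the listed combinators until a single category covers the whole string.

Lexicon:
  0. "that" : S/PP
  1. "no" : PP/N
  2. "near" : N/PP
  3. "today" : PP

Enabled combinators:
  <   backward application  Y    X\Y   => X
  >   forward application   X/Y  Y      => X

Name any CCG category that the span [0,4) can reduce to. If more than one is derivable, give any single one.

S

[0,4] S   >
  [0,1] "that" : S/PP
  [1,4] PP   >
    [1,2] "no" : PP/N
    [2,4] N   >
      [2,3] "near" : N/PP
      [3,4] "today" : PP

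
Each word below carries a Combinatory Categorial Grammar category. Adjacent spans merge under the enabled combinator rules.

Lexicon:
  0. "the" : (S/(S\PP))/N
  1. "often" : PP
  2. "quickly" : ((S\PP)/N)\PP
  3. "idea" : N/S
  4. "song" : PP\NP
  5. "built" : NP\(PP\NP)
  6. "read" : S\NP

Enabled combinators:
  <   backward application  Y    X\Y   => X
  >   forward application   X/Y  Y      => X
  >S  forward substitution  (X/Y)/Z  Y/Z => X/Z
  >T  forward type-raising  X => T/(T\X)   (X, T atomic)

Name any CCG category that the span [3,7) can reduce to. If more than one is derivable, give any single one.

N

[0,7] S   >
  [0,3] S/N   >S
    [0,1] "the" : (S/(S\PP))/N
    [1,3] (S\PP)/N   <
      [1,2] "often" : PP
      [2,3] "quickly" : ((S\PP)/N)\PP
  [3,7] N   >
    [3,4] "idea" : N/S
    [4,7] S   <
      [4,6] NP   <
        [4,5] "song" : PP\NP
        [5,6] "built" : NP\(PP\NP)
      [6,7] "read" : S\NP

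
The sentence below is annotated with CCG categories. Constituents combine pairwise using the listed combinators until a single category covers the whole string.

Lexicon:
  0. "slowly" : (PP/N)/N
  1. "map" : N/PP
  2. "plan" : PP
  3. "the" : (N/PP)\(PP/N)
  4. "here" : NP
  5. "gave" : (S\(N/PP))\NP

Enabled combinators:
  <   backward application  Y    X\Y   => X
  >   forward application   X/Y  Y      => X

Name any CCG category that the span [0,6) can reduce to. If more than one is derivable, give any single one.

S

[0,6] S   <
  [0,4] N/PP   <
    [0,3] PP/N   >
      [0,1] "slowly" : (PP/N)/N
      [1,3] N   >
        [1,2] "map" : N/PP
        [2,3] "plan" : PP
    [3,4] "the" : (N/PP)\(PP/N)
  [4,6] S\(N/PP)   <
    [4,5] "here" : NP
    [5,6] "gave" : (S\(N/PP))\NP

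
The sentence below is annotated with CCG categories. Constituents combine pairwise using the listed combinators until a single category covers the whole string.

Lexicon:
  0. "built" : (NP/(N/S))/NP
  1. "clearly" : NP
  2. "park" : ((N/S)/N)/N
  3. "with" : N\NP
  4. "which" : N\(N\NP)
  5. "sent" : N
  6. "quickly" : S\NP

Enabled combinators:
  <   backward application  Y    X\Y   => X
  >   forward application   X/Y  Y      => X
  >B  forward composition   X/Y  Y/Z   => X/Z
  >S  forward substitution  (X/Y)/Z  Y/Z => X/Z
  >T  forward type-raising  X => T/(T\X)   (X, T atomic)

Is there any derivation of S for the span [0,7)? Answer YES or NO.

[0,7] S   <
  [0,6] NP   >
    [0,5] NP/N   >B
      [0,2] NP/(N/S)   >
        [0,1] "built" : (NP/(N/S))/NP
        [1,2] "clearly" : NP
      [2,5] (N/S)/N   >
        [2,3] "park" : ((N/S)/N)/N
        [3,5] N   <
          [3,4] "with" : N\NP
          [4,5] "which" : N\(N\NP)
    [5,6] "sent" : N
  [6,7] "quickly" : S\NP

YES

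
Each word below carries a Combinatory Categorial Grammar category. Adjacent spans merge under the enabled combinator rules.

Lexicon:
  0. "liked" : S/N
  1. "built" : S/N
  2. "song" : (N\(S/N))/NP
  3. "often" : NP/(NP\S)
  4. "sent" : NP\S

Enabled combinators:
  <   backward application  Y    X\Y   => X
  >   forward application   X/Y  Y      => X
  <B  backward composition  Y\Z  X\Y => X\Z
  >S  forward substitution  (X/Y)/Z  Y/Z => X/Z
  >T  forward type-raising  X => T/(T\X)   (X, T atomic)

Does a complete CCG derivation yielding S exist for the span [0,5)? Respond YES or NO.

YES

[0,5] S   >
  [0,1] "liked" : S/N
  [1,5] N   <
    [1,2] "built" : S/N
    [2,5] N\(S/N)   >
      [2,3] "song" : (N\(S/N))/NP
      [3,5] NP   >
        [3,4] "often" : NP/(NP\S)
        [4,5] "sent" : NP\S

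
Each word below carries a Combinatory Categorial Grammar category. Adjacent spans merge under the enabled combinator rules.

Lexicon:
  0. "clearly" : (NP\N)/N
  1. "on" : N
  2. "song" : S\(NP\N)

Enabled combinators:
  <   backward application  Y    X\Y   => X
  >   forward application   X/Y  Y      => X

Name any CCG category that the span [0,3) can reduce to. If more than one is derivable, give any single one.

[0,3] S   <
  [0,2] NP\N   >
    [0,1] "clearly" : (NP\N)/N
    [1,2] "on" : N
  [2,3] "song" : S\(NP\N)

S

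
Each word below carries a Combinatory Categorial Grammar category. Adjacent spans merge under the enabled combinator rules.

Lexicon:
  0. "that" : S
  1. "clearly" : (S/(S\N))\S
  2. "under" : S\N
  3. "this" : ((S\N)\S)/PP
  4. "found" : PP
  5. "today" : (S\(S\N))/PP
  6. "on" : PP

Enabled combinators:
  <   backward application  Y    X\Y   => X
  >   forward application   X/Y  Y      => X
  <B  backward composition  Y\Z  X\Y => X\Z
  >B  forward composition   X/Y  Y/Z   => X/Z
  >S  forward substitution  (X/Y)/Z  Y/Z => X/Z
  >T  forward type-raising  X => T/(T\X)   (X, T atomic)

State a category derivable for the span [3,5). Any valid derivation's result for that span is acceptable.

[0,7] S   <
  [0,5] S\N   <
    [0,3] S   >
      [0,2] S/(S\N)   <
        [0,1] "that" : S
        [1,2] "clearly" : (S/(S\N))\S
      [2,3] "under" : S\N
    [3,5] (S\N)\S   >
      [3,4] "this" : ((S\N)\S)/PP
      [4,5] "found" : PP
  [5,7] S\(S\N)   >
    [5,6] "today" : (S\(S\N))/PP
    [6,7] "on" : PP

(S\N)\S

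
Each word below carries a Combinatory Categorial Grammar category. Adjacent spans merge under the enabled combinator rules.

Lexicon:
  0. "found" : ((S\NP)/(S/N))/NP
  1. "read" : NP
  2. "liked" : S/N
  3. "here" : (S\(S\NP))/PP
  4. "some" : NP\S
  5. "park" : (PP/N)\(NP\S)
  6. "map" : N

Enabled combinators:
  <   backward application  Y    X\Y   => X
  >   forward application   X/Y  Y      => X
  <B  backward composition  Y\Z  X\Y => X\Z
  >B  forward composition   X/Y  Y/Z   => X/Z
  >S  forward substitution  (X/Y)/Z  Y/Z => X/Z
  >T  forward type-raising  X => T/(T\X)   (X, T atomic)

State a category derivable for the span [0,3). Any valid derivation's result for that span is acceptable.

S\NP

[0,7] S   <
  [0,3] S\NP   >
    [0,2] (S\NP)/(S/N)   >
      [0,1] "found" : ((S\NP)/(S/N))/NP
      [1,2] "read" : NP
    [2,3] "liked" : S/N
  [3,7] S\(S\NP)   >
    [3,4] "here" : (S\(S\NP))/PP
    [4,7] PP   >
      [4,6] PP/N   <
        [4,5] "some" : NP\S
        [5,6] "park" : (PP/N)\(NP\S)
      [6,7] "map" : N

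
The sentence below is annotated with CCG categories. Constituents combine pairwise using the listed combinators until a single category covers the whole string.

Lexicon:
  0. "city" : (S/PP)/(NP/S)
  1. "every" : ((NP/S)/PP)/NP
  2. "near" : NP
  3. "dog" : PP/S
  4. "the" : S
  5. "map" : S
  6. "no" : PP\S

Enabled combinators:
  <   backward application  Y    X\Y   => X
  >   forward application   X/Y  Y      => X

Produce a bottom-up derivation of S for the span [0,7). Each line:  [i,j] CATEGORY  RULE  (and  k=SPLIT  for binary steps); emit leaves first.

[0,7] S   >
  [0,5] S/PP   >
    [0,1] "city" : (S/PP)/(NP/S)
    [1,5] NP/S   >
      [1,3] (NP/S)/PP   >
        [1,2] "every" : ((NP/S)/PP)/NP
        [2,3] "near" : NP
      [3,5] PP   >
        [3,4] "dog" : PP/S
        [4,5] "the" : S
  [5,7] PP   <
    [5,6] "map" : S
    [6,7] "no" : PP\S

[0,1] (S/PP)/(NP/S)  lex  "city"
[1,2] ((NP/S)/PP)/NP  lex  "every"
[2,3] NP  lex  "near"
[1,3] (NP/S)/PP  >  k=2
[3,4] PP/S  lex  "dog"
[4,5] S  lex  "the"
[3,5] PP  >  k=4
[1,5] NP/S  >  k=3
[0,5] S/PP  >  k=1
[5,6] S  lex  "map"
[6,7] PP\S  lex  "no"
[5,7] PP  <  k=6
[0,7] S  >  k=5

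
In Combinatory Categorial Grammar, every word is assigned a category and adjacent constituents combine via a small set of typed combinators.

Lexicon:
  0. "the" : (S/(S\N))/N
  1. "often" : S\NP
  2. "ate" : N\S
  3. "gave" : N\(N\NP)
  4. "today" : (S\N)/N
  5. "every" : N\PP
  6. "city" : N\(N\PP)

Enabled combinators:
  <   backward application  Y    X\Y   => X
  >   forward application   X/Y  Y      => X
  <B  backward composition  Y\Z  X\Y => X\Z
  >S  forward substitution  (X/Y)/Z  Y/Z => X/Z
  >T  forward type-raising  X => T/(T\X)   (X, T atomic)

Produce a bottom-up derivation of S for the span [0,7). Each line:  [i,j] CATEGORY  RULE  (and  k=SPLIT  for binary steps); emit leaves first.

[0,7] S   >
  [0,4] S/(S\N)   >
    [0,1] "the" : (S/(S\N))/N
    [1,4] N   <
      [1,3] N\NP   <B
        [1,2] "often" : S\NP
        [2,3] "ate" : N\S
      [3,4] "gave" : N\(N\NP)
  [4,7] S\N   >
    [4,5] "today" : (S\N)/N
    [5,7] N   <
      [5,6] "every" : N\PP
      [6,7] "city" : N\(N\PP)

[0,1] (S/(S\N))/N  lex  "the"
[1,2] S\NP  lex  "often"
[2,3] N\S  lex  "ate"
[1,3] N\NP  <B  k=2
[3,4] N\(N\NP)  lex  "gave"
[1,4] N  <  k=3
[0,4] S/(S\N)  >  k=1
[4,5] (S\N)/N  lex  "today"
[5,6] N\PP  lex  "every"
[6,7] N\(N\PP)  lex  "city"
[5,7] N  <  k=6
[4,7] S\N  >  k=5
[0,7] S  >  k=4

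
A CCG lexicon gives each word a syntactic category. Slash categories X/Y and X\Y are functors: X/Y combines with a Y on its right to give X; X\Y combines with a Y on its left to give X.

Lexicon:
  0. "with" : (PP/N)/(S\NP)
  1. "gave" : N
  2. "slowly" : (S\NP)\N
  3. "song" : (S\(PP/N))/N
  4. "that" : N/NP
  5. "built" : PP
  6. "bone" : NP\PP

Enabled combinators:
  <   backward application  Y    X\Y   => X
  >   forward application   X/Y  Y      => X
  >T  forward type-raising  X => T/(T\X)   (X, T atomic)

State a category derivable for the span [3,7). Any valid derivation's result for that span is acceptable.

S\(PP/N)

[0,7] S   <
  [0,3] PP/N   >
    [0,1] "with" : (PP/N)/(S\NP)
    [1,3] S\NP   <
      [1,2] "gave" : N
      [2,3] "slowly" : (S\NP)\N
  [3,7] S\(PP/N)   >
    [3,4] "song" : (S\(PP/N))/N
    [4,7] N   >
      [4,5] "that" : N/NP
      [5,7] NP   <
        [5,6] "built" : PP
        [6,7] "bone" : NP\PP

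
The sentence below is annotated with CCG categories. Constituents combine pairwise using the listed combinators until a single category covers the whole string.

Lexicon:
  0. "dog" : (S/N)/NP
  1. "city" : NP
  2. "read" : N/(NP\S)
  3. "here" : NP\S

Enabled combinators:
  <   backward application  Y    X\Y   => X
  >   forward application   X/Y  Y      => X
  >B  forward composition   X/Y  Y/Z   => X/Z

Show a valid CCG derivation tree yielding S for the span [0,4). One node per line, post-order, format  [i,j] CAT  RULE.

[0,1] (S/N)/NP  lex  "dog"
[1,2] NP  lex  "city"
[0,2] S/N  >  k=1
[2,3] N/(NP\S)  lex  "read"
[3,4] NP\S  lex  "here"
[2,4] N  >  k=3
[0,4] S  >  k=2

[0,4] S   >
  [0,2] S/N   >
    [0,1] "dog" : (S/N)/NP
    [1,2] "city" : NP
  [2,4] N   >
    [2,3] "read" : N/(NP\S)
    [3,4] "here" : NP\S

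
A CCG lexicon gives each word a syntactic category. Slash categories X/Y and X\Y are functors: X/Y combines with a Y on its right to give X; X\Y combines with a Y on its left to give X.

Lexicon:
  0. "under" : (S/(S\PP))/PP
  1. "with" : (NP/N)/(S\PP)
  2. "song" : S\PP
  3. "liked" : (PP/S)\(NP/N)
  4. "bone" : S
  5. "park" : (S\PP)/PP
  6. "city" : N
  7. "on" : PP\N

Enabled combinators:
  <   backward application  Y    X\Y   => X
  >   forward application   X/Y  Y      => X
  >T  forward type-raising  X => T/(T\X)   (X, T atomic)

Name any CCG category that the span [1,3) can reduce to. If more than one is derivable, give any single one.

NP/N

[0,8] S   >
  [0,5] S/(S\PP)   >
    [0,1] "under" : (S/(S\PP))/PP
    [1,5] PP   >
      [1,4] PP/S   <
        [1,3] NP/N   >
          [1,2] "with" : (NP/N)/(S\PP)
          [2,3] "song" : S\PP
        [3,4] "liked" : (PP/S)\(NP/N)
      [4,5] "bone" : S
  [5,8] S\PP   >
    [5,6] "park" : (S\PP)/PP
    [6,8] PP   >
      [6,7] PP/(PP\N)   >T
        [6,7] "city" : N
      [7,8] "on" : PP\N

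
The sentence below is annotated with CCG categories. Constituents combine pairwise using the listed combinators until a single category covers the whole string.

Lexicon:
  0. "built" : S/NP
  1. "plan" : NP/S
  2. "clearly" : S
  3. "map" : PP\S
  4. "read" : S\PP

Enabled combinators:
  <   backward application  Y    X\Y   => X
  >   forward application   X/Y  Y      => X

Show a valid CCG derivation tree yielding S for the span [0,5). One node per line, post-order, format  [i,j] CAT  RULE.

[0,5] S   <
  [0,4] PP   <
    [0,3] S   >
      [0,1] "built" : S/NP
      [1,3] NP   >
        [1,2] "plan" : NP/S
        [2,3] "clearly" : S
    [3,4] "map" : PP\S
  [4,5] "read" : S\PP

[0,1] S/NP  lex  "built"
[1,2] NP/S  lex  "plan"
[2,3] S  lex  "clearly"
[1,3] NP  >  k=2
[0,3] S  >  k=1
[3,4] PP\S  lex  "map"
[0,4] PP  <  k=3
[4,5] S\PP  lex  "read"
[0,5] S  <  k=4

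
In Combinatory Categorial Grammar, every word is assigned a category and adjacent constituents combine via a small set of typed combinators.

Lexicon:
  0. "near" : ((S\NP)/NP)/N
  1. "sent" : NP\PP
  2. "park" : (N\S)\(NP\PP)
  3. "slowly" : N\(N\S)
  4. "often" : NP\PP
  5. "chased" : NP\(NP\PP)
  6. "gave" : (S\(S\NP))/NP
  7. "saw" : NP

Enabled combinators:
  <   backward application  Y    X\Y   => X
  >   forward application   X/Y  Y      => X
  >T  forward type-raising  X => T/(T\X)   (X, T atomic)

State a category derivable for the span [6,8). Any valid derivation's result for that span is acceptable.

[0,8] S   <
  [0,6] S\NP   >
    [0,4] (S\NP)/NP   >
      [0,1] "near" : ((S\NP)/NP)/N
      [1,4] N   <
        [1,3] N\S   <
          [1,2] "sent" : NP\PP
          [2,3] "park" : (N\S)\(NP\PP)
        [3,4] "slowly" : N\(N\S)
    [4,6] NP   <
      [4,5] "often" : NP\PP
      [5,6] "chased" : NP\(NP\PP)
  [6,8] S\(S\NP)   >
    [6,7] "gave" : (S\(S\NP))/NP
    [7,8] "saw" : NP

S\(S\NP)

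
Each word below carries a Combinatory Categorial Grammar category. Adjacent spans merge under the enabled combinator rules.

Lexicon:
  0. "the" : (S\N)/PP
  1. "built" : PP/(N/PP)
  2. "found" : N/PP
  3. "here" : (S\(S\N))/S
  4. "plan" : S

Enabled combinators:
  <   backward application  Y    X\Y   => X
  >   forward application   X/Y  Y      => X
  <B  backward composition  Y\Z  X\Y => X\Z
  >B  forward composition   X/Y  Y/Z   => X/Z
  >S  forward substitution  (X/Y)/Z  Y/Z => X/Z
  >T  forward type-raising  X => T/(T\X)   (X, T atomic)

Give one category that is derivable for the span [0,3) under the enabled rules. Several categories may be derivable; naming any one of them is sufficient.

[0,5] S   <
  [0,3] S\N   >
    [0,1] "the" : (S\N)/PP
    [1,3] PP   >
      [1,2] "built" : PP/(N/PP)
      [2,3] "found" : N/PP
  [3,5] S\(S\N)   >
    [3,4] "here" : (S\(S\N))/S
    [4,5] "plan" : S

S\N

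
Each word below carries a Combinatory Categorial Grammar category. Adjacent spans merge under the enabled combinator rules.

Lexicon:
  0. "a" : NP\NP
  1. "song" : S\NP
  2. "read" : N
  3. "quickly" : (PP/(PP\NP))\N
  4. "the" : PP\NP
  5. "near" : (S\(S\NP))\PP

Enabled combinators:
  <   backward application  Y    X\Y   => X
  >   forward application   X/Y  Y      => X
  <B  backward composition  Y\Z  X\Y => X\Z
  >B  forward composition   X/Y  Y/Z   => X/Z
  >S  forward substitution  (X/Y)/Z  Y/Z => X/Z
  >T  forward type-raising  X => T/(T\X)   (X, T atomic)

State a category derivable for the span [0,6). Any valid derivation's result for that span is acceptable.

S

[0,6] S   <
  [0,2] S\NP   <B
    [0,1] "a" : NP\NP
    [1,2] "song" : S\NP
  [2,6] S\(S\NP)   <
    [2,5] PP   >
      [2,4] PP/(PP\NP)   <
        [2,3] "read" : N
        [3,4] "quickly" : (PP/(PP\NP))\N
      [4,5] "the" : PP\NP
    [5,6] "near" : (S\(S\NP))\PP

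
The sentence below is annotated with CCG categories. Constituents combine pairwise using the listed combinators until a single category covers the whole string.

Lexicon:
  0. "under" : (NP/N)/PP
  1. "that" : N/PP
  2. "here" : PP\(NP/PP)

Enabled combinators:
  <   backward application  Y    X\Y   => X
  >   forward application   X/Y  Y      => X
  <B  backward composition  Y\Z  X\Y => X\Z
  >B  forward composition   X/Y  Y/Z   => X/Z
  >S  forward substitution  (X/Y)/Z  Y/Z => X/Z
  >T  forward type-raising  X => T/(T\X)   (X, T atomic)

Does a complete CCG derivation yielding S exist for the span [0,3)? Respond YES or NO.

NO

(NP/N)/PP N/PP PP\(NP/PP)
CKY chart[0,3] = {N/(N\PP), NP/(NP\PP), PP, PP/(PP\PP), S/(S\PP)}; S ∉ chart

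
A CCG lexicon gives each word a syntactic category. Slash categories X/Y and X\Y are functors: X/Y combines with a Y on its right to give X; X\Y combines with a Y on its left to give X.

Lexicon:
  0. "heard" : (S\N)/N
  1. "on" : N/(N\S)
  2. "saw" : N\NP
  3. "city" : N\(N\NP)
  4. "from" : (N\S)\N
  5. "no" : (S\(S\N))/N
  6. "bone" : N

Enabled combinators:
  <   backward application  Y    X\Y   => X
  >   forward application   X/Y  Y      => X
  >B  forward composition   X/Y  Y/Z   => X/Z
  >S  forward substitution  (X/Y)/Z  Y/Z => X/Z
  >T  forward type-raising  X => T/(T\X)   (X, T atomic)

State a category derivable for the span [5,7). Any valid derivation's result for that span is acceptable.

[0,7] S   <
  [0,5] S\N   >
    [0,1] "heard" : (S\N)/N
    [1,5] N   >
      [1,2] "on" : N/(N\S)
      [2,5] N\S   <
        [2,4] N   <
          [2,3] "saw" : N\NP
          [3,4] "city" : N\(N\NP)
        [4,5] "from" : (N\S)\N
  [5,7] S\(S\N)   >
    [5,6] "no" : (S\(S\N))/N
    [6,7] "bone" : N

S\(S\N)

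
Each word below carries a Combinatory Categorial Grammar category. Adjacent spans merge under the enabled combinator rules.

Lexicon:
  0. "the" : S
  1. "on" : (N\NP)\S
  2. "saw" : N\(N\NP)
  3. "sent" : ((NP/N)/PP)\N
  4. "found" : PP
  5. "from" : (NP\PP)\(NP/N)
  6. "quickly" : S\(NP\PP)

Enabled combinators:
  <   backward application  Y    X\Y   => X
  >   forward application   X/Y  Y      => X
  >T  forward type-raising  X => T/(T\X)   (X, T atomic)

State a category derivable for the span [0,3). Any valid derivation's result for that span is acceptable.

[0,7] S   <
  [0,6] NP\PP   <
    [0,5] NP/N   >
      [0,4] (NP/N)/PP   <
        [0,3] N   <
          [0,2] N\NP   <
            [0,1] "the" : S
            [1,2] "on" : (N\NP)\S
          [2,3] "saw" : N\(N\NP)
        [3,4] "sent" : ((NP/N)/PP)\N
      [4,5] "found" : PP
    [5,6] "from" : (NP\PP)\(NP/N)
  [6,7] "quickly" : S\(NP\PP)

N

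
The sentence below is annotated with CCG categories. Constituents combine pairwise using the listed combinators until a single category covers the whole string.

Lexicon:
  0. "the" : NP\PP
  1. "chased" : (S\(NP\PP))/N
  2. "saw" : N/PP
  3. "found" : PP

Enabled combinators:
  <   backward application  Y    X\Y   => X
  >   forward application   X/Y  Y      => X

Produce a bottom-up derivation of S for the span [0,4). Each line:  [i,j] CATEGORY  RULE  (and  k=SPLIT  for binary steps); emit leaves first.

[0,4] S   <
  [0,1] "the" : NP\PP
  [1,4] S\(NP\PP)   >
    [1,2] "chased" : (S\(NP\PP))/N
    [2,4] N   >
      [2,3] "saw" : N/PP
      [3,4] "found" : PP

[0,1] NP\PP  lex  "the"
[1,2] (S\(NP\PP))/N  lex  "chased"
[2,3] N/PP  lex  "saw"
[3,4] PP  lex  "found"
[2,4] N  >  k=3
[1,4] S\(NP\PP)  >  k=2
[0,4] S  <  k=1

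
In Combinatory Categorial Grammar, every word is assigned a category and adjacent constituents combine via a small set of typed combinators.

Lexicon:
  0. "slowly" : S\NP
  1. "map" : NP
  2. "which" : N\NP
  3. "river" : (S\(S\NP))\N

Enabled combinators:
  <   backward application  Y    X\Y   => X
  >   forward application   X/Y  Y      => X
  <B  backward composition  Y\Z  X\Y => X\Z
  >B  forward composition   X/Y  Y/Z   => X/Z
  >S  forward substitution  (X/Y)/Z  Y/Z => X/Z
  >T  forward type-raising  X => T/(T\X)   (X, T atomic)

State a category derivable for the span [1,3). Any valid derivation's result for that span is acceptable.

N

[0,4] S   <
  [0,1] "slowly" : S\NP
  [1,4] S\(S\NP)   <
    [1,3] N   <
      [1,2] "map" : NP
      [2,3] "which" : N\NP
    [3,4] "river" : (S\(S\NP))\N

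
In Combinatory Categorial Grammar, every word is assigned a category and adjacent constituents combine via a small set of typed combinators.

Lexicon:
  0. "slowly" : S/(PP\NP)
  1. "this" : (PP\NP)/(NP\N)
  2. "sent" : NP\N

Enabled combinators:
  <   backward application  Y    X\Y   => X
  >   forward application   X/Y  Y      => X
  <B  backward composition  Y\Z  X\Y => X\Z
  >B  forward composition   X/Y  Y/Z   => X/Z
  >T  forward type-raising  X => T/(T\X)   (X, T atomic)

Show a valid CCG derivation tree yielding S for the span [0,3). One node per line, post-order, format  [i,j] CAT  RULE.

[0,3] S   >
  [0,1] "slowly" : S/(PP\NP)
  [1,3] PP\NP   >
    [1,2] "this" : (PP\NP)/(NP\N)
    [2,3] "sent" : NP\N

[0,1] S/(PP\NP)  lex  "slowly"
[1,2] (PP\NP)/(NP\N)  lex  "this"
[2,3] NP\N  lex  "sent"
[1,3] PP\NP  >  k=2
[0,3] S  >  k=1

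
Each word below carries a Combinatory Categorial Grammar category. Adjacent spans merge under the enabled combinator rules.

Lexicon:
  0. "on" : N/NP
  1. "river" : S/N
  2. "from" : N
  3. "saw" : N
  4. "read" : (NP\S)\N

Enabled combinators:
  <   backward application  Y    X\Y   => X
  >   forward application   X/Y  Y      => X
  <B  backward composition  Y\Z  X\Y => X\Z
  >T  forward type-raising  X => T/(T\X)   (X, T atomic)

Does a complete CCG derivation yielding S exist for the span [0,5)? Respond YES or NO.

N/NP S/N N N (NP\S)\N
CKY chart[0,5] = {N, N/(N\N), NP/(NP\N), PP/(PP\N), S/(S\N)}; S ∉ chart

NO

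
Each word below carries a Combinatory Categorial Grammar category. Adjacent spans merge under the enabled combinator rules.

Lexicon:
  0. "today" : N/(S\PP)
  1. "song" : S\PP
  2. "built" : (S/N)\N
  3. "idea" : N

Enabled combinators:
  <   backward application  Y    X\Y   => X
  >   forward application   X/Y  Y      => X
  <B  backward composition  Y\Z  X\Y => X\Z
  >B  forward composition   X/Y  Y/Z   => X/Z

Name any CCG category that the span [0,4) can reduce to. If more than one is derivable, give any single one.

S

[0,4] S   >
  [0,3] S/N   <
    [0,2] N   >
      [0,1] "today" : N/(S\PP)
      [1,2] "song" : S\PP
    [2,3] "built" : (S/N)\N
  [3,4] "idea" : N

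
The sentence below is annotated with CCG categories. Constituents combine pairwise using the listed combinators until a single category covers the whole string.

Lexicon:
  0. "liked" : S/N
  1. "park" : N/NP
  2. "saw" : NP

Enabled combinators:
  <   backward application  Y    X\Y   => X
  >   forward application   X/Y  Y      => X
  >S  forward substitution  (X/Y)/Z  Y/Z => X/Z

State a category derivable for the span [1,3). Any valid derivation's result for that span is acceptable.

[0,3] S   >
  [0,1] "liked" : S/N
  [1,3] N   >
    [1,2] "park" : N/NP
    [2,3] "saw" : NP

N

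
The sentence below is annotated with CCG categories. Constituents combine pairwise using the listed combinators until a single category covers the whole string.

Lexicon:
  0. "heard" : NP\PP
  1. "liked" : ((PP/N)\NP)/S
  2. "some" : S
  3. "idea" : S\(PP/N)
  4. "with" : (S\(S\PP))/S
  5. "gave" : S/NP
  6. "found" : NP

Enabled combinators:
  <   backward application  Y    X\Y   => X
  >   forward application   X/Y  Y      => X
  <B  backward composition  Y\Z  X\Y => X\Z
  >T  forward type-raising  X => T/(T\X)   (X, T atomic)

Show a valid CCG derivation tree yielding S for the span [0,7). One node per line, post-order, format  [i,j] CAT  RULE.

[0,7] S   <
  [0,4] S\PP   <B
    [0,1] "heard" : NP\PP
    [1,4] S\NP   <B
      [1,3] (PP/N)\NP   >
        [1,2] "liked" : ((PP/N)\NP)/S
        [2,3] "some" : S
      [3,4] "idea" : S\(PP/N)
  [4,7] S\(S\PP)   >
    [4,5] "with" : (S\(S\PP))/S
    [5,7] S   >
      [5,6] "gave" : S/NP
      [6,7] "found" : NP

[0,1] NP\PP  lex  "heard"
[1,2] ((PP/N)\NP)/S  lex  "liked"
[2,3] S  lex  "some"
[1,3] (PP/N)\NP  >  k=2
[3,4] S\(PP/N)  lex  "idea"
[1,4] S\NP  <B  k=3
[0,4] S\PP  <B  k=1
[4,5] (S\(S\PP))/S  lex  "with"
[5,6] S/NP  lex  "gave"
[6,7] NP  lex  "found"
[5,7] S  >  k=6
[4,7] S\(S\PP)  >  k=5
[0,7] S  <  k=4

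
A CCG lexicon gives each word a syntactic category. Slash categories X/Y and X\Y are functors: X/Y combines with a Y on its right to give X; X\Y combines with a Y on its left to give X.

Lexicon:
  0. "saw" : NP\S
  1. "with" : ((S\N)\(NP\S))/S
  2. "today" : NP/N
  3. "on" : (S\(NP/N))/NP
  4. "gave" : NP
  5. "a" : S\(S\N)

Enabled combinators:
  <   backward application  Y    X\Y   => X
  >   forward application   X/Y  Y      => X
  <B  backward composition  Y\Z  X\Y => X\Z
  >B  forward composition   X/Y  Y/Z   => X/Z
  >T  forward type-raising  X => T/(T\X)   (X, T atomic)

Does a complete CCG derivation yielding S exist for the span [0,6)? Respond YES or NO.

[0,6] S   <
  [0,5] S\N   <
    [0,1] "saw" : NP\S
    [1,5] (S\N)\(NP\S)   >
      [1,2] "with" : ((S\N)\(NP\S))/S
      [2,5] S   <
        [2,3] "today" : NP/N
        [3,5] S\(NP/N)   >
          [3,4] "on" : (S\(NP/N))/NP
          [4,5] "gave" : NP
  [5,6] "a" : S\(S\N)

YES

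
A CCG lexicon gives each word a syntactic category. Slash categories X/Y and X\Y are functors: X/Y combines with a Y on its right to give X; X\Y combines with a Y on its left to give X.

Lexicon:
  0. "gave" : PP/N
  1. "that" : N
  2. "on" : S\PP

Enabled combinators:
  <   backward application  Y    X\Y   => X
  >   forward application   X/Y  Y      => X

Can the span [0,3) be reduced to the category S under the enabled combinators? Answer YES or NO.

[0,3] S   <
  [0,2] PP   >
    [0,1] "gave" : PP/N
    [1,2] "that" : N
  [2,3] "on" : S\PP

YES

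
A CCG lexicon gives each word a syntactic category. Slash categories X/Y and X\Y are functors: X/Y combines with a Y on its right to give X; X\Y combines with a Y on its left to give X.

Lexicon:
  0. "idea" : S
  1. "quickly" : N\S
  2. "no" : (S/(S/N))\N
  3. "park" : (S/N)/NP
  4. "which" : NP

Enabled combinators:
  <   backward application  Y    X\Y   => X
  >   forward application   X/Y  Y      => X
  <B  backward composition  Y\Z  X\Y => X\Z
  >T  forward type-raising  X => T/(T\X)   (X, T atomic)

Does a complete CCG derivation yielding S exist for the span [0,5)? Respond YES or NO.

[0,5] S   >
  [0,3] S/(S/N)   <
    [0,2] N   >
      [0,1] N/(N\S)   >T
        [0,1] "idea" : S
      [1,2] "quickly" : N\S
    [2,3] "no" : (S/(S/N))\N
  [3,5] S/N   >
    [3,4] "park" : (S/N)/NP
    [4,5] "which" : NP

YES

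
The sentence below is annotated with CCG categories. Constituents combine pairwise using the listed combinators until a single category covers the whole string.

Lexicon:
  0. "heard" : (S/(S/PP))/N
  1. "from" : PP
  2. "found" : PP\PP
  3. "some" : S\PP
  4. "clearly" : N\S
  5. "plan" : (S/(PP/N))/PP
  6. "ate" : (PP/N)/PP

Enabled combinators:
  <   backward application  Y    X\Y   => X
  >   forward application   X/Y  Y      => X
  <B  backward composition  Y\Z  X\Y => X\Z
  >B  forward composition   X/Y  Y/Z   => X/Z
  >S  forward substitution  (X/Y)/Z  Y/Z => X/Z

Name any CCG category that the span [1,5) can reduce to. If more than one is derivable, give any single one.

[0,7] S   >
  [0,5] S/(S/PP)   >
    [0,1] "heard" : (S/(S/PP))/N
    [1,5] N   <
      [1,2] "from" : PP
      [2,5] N\PP   <B
        [2,3] "found" : PP\PP
        [3,5] N\PP   <B
          [3,4] "some" : S\PP
          [4,5] "clearly" : N\S
  [5,7] S/PP   >S
    [5,6] "plan" : (S/(PP/N))/PP
    [6,7] "ate" : (PP/N)/PP

N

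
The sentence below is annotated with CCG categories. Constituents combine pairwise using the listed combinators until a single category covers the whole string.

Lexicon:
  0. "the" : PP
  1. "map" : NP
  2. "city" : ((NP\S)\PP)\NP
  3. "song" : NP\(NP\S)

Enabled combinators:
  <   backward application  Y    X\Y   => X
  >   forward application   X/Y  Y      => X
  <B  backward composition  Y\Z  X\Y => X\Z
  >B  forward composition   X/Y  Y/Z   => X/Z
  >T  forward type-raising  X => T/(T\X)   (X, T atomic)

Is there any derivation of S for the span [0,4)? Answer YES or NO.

NO

PP NP ((NP\S)\PP)\NP NP\(NP\S)
CKY chart[0,4] = {N/(N\NP), NP, NP/(NP\NP), PP/(PP\NP), S/(S\NP)}; S ∉ chart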